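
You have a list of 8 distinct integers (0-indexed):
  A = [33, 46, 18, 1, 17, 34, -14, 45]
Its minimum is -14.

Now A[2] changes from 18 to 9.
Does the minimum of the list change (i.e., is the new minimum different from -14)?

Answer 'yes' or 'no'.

Answer: no

Derivation:
Old min = -14
Change: A[2] 18 -> 9
Changed element was NOT the min; min changes only if 9 < -14.
New min = -14; changed? no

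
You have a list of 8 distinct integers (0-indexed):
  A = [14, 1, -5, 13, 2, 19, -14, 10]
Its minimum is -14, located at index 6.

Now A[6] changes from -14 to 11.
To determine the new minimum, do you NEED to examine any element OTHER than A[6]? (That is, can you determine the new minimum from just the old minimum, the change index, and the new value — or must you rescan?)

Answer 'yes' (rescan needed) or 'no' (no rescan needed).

Old min = -14 at index 6
Change at index 6: -14 -> 11
Index 6 WAS the min and new value 11 > old min -14. Must rescan other elements to find the new min.
Needs rescan: yes

Answer: yes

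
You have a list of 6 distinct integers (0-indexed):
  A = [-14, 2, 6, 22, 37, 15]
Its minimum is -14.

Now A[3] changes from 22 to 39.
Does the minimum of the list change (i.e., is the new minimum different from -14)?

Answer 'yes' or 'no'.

Answer: no

Derivation:
Old min = -14
Change: A[3] 22 -> 39
Changed element was NOT the min; min changes only if 39 < -14.
New min = -14; changed? no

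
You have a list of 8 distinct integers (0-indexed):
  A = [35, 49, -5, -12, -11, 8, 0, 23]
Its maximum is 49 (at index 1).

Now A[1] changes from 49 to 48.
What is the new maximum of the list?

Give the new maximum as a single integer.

Answer: 48

Derivation:
Old max = 49 (at index 1)
Change: A[1] 49 -> 48
Changed element WAS the max -> may need rescan.
  Max of remaining elements: 35
  New max = max(48, 35) = 48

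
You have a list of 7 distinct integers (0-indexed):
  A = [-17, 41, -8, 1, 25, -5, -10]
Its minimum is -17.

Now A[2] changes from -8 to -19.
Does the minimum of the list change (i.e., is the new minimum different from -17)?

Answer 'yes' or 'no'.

Answer: yes

Derivation:
Old min = -17
Change: A[2] -8 -> -19
Changed element was NOT the min; min changes only if -19 < -17.
New min = -19; changed? yes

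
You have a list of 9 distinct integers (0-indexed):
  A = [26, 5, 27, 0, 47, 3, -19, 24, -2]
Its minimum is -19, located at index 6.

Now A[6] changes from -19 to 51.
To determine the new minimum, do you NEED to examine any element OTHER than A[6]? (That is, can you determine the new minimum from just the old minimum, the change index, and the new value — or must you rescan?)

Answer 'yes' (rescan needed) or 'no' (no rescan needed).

Old min = -19 at index 6
Change at index 6: -19 -> 51
Index 6 WAS the min and new value 51 > old min -19. Must rescan other elements to find the new min.
Needs rescan: yes

Answer: yes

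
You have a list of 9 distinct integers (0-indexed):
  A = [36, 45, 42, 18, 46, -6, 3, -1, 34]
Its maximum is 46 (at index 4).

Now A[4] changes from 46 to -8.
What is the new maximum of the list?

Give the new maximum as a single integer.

Old max = 46 (at index 4)
Change: A[4] 46 -> -8
Changed element WAS the max -> may need rescan.
  Max of remaining elements: 45
  New max = max(-8, 45) = 45

Answer: 45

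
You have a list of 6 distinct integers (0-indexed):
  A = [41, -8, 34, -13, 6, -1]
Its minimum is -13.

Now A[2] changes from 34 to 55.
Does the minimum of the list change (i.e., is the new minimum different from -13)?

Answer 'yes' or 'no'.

Answer: no

Derivation:
Old min = -13
Change: A[2] 34 -> 55
Changed element was NOT the min; min changes only if 55 < -13.
New min = -13; changed? no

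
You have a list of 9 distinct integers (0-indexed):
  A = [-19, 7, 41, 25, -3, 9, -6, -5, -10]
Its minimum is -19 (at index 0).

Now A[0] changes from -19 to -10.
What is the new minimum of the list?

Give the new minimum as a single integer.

Old min = -19 (at index 0)
Change: A[0] -19 -> -10
Changed element WAS the min. Need to check: is -10 still <= all others?
  Min of remaining elements: -10
  New min = min(-10, -10) = -10

Answer: -10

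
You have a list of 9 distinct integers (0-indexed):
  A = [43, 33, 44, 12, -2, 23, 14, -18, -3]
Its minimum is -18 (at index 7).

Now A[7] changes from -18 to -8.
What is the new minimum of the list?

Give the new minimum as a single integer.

Old min = -18 (at index 7)
Change: A[7] -18 -> -8
Changed element WAS the min. Need to check: is -8 still <= all others?
  Min of remaining elements: -3
  New min = min(-8, -3) = -8

Answer: -8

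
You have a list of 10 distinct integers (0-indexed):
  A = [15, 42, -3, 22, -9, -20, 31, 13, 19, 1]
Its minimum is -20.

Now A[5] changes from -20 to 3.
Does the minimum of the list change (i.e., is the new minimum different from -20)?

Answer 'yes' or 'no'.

Old min = -20
Change: A[5] -20 -> 3
Changed element was the min; new min must be rechecked.
New min = -9; changed? yes

Answer: yes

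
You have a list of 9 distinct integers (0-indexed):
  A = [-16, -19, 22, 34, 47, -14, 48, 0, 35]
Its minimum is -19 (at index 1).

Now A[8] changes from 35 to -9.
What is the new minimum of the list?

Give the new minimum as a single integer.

Answer: -19

Derivation:
Old min = -19 (at index 1)
Change: A[8] 35 -> -9
Changed element was NOT the old min.
  New min = min(old_min, new_val) = min(-19, -9) = -19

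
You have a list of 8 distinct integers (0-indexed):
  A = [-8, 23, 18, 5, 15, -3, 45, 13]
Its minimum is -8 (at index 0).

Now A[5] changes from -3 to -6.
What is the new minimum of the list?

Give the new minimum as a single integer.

Old min = -8 (at index 0)
Change: A[5] -3 -> -6
Changed element was NOT the old min.
  New min = min(old_min, new_val) = min(-8, -6) = -8

Answer: -8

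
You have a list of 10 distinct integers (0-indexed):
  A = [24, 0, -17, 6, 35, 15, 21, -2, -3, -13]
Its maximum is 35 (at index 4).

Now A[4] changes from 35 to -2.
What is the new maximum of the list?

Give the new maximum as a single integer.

Old max = 35 (at index 4)
Change: A[4] 35 -> -2
Changed element WAS the max -> may need rescan.
  Max of remaining elements: 24
  New max = max(-2, 24) = 24

Answer: 24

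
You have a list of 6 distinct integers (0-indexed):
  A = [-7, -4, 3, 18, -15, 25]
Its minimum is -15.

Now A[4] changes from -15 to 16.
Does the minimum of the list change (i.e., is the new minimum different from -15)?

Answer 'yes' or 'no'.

Answer: yes

Derivation:
Old min = -15
Change: A[4] -15 -> 16
Changed element was the min; new min must be rechecked.
New min = -7; changed? yes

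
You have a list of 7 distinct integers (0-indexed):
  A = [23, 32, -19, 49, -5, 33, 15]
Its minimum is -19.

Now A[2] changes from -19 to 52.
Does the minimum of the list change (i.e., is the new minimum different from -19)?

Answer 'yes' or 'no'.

Old min = -19
Change: A[2] -19 -> 52
Changed element was the min; new min must be rechecked.
New min = -5; changed? yes

Answer: yes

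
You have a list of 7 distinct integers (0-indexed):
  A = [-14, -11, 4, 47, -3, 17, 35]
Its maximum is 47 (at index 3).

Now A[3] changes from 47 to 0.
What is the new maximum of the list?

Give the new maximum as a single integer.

Answer: 35

Derivation:
Old max = 47 (at index 3)
Change: A[3] 47 -> 0
Changed element WAS the max -> may need rescan.
  Max of remaining elements: 35
  New max = max(0, 35) = 35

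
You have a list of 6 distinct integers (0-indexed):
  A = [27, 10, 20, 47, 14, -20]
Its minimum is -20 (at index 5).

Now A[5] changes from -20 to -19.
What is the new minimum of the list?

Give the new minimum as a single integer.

Old min = -20 (at index 5)
Change: A[5] -20 -> -19
Changed element WAS the min. Need to check: is -19 still <= all others?
  Min of remaining elements: 10
  New min = min(-19, 10) = -19

Answer: -19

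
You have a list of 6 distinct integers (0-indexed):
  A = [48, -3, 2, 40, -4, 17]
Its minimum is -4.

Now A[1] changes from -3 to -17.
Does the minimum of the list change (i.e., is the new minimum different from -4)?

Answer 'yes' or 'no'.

Answer: yes

Derivation:
Old min = -4
Change: A[1] -3 -> -17
Changed element was NOT the min; min changes only if -17 < -4.
New min = -17; changed? yes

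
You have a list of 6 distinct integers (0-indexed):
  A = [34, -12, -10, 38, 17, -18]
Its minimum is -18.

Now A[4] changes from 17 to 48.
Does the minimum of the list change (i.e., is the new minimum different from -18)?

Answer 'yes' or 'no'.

Old min = -18
Change: A[4] 17 -> 48
Changed element was NOT the min; min changes only if 48 < -18.
New min = -18; changed? no

Answer: no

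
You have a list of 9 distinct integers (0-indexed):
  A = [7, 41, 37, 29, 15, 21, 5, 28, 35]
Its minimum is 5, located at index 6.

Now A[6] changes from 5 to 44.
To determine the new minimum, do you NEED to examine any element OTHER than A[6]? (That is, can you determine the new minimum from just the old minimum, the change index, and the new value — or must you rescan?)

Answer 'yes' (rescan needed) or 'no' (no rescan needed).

Answer: yes

Derivation:
Old min = 5 at index 6
Change at index 6: 5 -> 44
Index 6 WAS the min and new value 44 > old min 5. Must rescan other elements to find the new min.
Needs rescan: yes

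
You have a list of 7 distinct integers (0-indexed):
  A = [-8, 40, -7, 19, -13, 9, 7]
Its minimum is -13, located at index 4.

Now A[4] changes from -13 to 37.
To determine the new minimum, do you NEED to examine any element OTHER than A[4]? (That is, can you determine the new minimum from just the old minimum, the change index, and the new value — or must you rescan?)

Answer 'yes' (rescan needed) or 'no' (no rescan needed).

Old min = -13 at index 4
Change at index 4: -13 -> 37
Index 4 WAS the min and new value 37 > old min -13. Must rescan other elements to find the new min.
Needs rescan: yes

Answer: yes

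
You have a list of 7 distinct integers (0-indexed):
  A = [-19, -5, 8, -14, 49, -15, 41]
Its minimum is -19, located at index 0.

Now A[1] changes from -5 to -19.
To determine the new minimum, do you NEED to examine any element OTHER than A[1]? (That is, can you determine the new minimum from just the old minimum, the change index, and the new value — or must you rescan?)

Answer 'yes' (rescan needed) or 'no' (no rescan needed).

Old min = -19 at index 0
Change at index 1: -5 -> -19
Index 1 was NOT the min. New min = min(-19, -19). No rescan of other elements needed.
Needs rescan: no

Answer: no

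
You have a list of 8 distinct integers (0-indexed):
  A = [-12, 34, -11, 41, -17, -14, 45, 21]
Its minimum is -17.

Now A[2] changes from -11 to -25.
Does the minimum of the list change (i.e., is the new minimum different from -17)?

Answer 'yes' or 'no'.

Old min = -17
Change: A[2] -11 -> -25
Changed element was NOT the min; min changes only if -25 < -17.
New min = -25; changed? yes

Answer: yes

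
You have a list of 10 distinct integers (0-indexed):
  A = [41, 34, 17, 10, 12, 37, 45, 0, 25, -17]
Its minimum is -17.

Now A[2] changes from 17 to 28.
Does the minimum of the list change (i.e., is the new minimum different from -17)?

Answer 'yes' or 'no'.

Old min = -17
Change: A[2] 17 -> 28
Changed element was NOT the min; min changes only if 28 < -17.
New min = -17; changed? no

Answer: no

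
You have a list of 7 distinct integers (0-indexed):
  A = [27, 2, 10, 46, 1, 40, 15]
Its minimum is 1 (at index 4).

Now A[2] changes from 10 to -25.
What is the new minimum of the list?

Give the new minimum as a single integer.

Old min = 1 (at index 4)
Change: A[2] 10 -> -25
Changed element was NOT the old min.
  New min = min(old_min, new_val) = min(1, -25) = -25

Answer: -25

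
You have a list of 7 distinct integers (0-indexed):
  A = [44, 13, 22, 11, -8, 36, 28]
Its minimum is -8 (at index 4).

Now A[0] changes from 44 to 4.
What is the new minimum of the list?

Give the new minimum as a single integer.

Old min = -8 (at index 4)
Change: A[0] 44 -> 4
Changed element was NOT the old min.
  New min = min(old_min, new_val) = min(-8, 4) = -8

Answer: -8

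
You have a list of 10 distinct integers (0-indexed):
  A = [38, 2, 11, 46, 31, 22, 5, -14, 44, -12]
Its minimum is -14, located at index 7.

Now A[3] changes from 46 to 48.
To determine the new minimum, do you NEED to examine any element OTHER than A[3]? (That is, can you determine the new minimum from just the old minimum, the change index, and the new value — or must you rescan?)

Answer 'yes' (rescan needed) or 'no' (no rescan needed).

Answer: no

Derivation:
Old min = -14 at index 7
Change at index 3: 46 -> 48
Index 3 was NOT the min. New min = min(-14, 48). No rescan of other elements needed.
Needs rescan: no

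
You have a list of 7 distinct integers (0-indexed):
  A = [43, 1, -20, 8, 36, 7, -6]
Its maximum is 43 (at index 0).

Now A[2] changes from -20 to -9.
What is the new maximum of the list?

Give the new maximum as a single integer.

Old max = 43 (at index 0)
Change: A[2] -20 -> -9
Changed element was NOT the old max.
  New max = max(old_max, new_val) = max(43, -9) = 43

Answer: 43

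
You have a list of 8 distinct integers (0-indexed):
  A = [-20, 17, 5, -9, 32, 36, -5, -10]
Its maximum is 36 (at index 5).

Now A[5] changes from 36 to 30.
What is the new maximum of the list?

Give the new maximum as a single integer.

Old max = 36 (at index 5)
Change: A[5] 36 -> 30
Changed element WAS the max -> may need rescan.
  Max of remaining elements: 32
  New max = max(30, 32) = 32

Answer: 32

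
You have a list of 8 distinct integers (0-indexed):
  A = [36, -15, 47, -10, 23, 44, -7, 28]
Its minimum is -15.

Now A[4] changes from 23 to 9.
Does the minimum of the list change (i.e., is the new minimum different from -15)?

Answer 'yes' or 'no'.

Old min = -15
Change: A[4] 23 -> 9
Changed element was NOT the min; min changes only if 9 < -15.
New min = -15; changed? no

Answer: no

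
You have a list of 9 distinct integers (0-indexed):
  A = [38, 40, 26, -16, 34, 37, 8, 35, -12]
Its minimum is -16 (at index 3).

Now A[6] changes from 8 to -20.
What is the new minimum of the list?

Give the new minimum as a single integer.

Answer: -20

Derivation:
Old min = -16 (at index 3)
Change: A[6] 8 -> -20
Changed element was NOT the old min.
  New min = min(old_min, new_val) = min(-16, -20) = -20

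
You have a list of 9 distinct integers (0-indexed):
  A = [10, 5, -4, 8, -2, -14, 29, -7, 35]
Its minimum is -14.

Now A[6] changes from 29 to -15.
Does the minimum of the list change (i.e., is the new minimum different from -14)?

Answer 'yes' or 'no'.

Answer: yes

Derivation:
Old min = -14
Change: A[6] 29 -> -15
Changed element was NOT the min; min changes only if -15 < -14.
New min = -15; changed? yes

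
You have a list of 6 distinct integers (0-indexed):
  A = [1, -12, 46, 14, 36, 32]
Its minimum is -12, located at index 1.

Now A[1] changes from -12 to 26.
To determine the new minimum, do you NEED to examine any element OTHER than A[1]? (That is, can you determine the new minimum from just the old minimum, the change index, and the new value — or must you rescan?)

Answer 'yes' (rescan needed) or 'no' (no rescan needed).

Old min = -12 at index 1
Change at index 1: -12 -> 26
Index 1 WAS the min and new value 26 > old min -12. Must rescan other elements to find the new min.
Needs rescan: yes

Answer: yes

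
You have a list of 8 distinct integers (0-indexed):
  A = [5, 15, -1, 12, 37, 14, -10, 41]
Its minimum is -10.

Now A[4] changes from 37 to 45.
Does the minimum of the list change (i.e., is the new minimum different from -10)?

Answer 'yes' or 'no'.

Answer: no

Derivation:
Old min = -10
Change: A[4] 37 -> 45
Changed element was NOT the min; min changes only if 45 < -10.
New min = -10; changed? no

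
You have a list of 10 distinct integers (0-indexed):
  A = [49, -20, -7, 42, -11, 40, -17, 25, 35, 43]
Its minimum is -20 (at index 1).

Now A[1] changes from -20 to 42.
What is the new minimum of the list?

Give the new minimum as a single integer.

Old min = -20 (at index 1)
Change: A[1] -20 -> 42
Changed element WAS the min. Need to check: is 42 still <= all others?
  Min of remaining elements: -17
  New min = min(42, -17) = -17

Answer: -17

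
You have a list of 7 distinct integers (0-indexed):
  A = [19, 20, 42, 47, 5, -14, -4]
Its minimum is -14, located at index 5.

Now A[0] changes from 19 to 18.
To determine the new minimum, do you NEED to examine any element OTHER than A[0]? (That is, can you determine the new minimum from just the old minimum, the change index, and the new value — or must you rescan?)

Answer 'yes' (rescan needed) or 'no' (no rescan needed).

Old min = -14 at index 5
Change at index 0: 19 -> 18
Index 0 was NOT the min. New min = min(-14, 18). No rescan of other elements needed.
Needs rescan: no

Answer: no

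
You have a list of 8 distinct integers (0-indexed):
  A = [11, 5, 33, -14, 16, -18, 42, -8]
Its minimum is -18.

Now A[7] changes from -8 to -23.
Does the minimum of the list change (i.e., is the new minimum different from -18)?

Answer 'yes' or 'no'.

Old min = -18
Change: A[7] -8 -> -23
Changed element was NOT the min; min changes only if -23 < -18.
New min = -23; changed? yes

Answer: yes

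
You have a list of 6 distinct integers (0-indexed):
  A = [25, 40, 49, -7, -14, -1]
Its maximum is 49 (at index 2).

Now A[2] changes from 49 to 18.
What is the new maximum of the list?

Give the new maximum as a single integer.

Answer: 40

Derivation:
Old max = 49 (at index 2)
Change: A[2] 49 -> 18
Changed element WAS the max -> may need rescan.
  Max of remaining elements: 40
  New max = max(18, 40) = 40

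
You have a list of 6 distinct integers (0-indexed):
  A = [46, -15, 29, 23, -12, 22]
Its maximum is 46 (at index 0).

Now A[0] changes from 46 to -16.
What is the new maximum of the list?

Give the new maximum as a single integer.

Answer: 29

Derivation:
Old max = 46 (at index 0)
Change: A[0] 46 -> -16
Changed element WAS the max -> may need rescan.
  Max of remaining elements: 29
  New max = max(-16, 29) = 29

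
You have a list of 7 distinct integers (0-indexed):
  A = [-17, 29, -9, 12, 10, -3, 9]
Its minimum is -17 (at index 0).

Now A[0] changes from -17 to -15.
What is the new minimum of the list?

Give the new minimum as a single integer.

Answer: -15

Derivation:
Old min = -17 (at index 0)
Change: A[0] -17 -> -15
Changed element WAS the min. Need to check: is -15 still <= all others?
  Min of remaining elements: -9
  New min = min(-15, -9) = -15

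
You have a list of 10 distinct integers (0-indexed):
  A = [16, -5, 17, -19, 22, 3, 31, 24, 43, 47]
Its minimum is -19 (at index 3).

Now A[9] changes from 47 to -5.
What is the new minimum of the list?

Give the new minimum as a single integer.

Old min = -19 (at index 3)
Change: A[9] 47 -> -5
Changed element was NOT the old min.
  New min = min(old_min, new_val) = min(-19, -5) = -19

Answer: -19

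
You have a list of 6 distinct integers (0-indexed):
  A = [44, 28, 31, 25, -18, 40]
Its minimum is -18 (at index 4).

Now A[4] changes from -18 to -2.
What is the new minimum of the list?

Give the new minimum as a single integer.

Answer: -2

Derivation:
Old min = -18 (at index 4)
Change: A[4] -18 -> -2
Changed element WAS the min. Need to check: is -2 still <= all others?
  Min of remaining elements: 25
  New min = min(-2, 25) = -2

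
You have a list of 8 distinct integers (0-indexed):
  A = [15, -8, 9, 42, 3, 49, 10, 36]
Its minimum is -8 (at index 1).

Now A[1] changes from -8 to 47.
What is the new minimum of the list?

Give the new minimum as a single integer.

Old min = -8 (at index 1)
Change: A[1] -8 -> 47
Changed element WAS the min. Need to check: is 47 still <= all others?
  Min of remaining elements: 3
  New min = min(47, 3) = 3

Answer: 3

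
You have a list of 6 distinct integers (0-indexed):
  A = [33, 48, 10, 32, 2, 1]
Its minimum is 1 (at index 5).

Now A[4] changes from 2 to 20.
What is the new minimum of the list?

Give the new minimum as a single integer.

Answer: 1

Derivation:
Old min = 1 (at index 5)
Change: A[4] 2 -> 20
Changed element was NOT the old min.
  New min = min(old_min, new_val) = min(1, 20) = 1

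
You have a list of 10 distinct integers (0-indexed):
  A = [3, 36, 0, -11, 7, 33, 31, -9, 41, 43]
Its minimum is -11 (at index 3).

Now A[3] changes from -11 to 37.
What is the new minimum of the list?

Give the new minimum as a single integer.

Old min = -11 (at index 3)
Change: A[3] -11 -> 37
Changed element WAS the min. Need to check: is 37 still <= all others?
  Min of remaining elements: -9
  New min = min(37, -9) = -9

Answer: -9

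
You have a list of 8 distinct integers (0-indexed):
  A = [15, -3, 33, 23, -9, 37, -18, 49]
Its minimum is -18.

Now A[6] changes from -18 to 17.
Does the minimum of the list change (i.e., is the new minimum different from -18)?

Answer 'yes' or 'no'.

Old min = -18
Change: A[6] -18 -> 17
Changed element was the min; new min must be rechecked.
New min = -9; changed? yes

Answer: yes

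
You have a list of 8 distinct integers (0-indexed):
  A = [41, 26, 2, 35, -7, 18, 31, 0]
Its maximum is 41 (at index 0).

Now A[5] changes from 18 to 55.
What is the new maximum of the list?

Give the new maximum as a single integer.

Old max = 41 (at index 0)
Change: A[5] 18 -> 55
Changed element was NOT the old max.
  New max = max(old_max, new_val) = max(41, 55) = 55

Answer: 55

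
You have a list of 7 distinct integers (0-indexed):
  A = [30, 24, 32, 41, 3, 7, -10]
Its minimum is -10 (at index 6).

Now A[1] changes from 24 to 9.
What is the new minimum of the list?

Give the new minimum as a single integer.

Answer: -10

Derivation:
Old min = -10 (at index 6)
Change: A[1] 24 -> 9
Changed element was NOT the old min.
  New min = min(old_min, new_val) = min(-10, 9) = -10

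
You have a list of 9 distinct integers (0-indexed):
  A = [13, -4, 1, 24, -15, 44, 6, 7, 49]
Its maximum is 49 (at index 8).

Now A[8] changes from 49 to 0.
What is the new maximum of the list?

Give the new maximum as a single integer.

Old max = 49 (at index 8)
Change: A[8] 49 -> 0
Changed element WAS the max -> may need rescan.
  Max of remaining elements: 44
  New max = max(0, 44) = 44

Answer: 44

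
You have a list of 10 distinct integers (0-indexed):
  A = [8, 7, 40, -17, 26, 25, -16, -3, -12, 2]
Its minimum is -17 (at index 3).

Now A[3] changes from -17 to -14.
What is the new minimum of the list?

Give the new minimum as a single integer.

Old min = -17 (at index 3)
Change: A[3] -17 -> -14
Changed element WAS the min. Need to check: is -14 still <= all others?
  Min of remaining elements: -16
  New min = min(-14, -16) = -16

Answer: -16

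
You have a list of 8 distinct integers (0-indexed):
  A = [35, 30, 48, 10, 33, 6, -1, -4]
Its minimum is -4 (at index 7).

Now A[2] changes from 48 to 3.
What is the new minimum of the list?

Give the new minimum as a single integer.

Answer: -4

Derivation:
Old min = -4 (at index 7)
Change: A[2] 48 -> 3
Changed element was NOT the old min.
  New min = min(old_min, new_val) = min(-4, 3) = -4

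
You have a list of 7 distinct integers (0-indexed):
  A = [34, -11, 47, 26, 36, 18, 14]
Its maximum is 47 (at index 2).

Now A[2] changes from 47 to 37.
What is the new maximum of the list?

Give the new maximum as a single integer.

Answer: 37

Derivation:
Old max = 47 (at index 2)
Change: A[2] 47 -> 37
Changed element WAS the max -> may need rescan.
  Max of remaining elements: 36
  New max = max(37, 36) = 37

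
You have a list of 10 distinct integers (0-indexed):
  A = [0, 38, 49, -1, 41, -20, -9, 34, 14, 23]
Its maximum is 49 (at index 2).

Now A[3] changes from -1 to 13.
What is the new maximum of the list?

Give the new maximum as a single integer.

Old max = 49 (at index 2)
Change: A[3] -1 -> 13
Changed element was NOT the old max.
  New max = max(old_max, new_val) = max(49, 13) = 49

Answer: 49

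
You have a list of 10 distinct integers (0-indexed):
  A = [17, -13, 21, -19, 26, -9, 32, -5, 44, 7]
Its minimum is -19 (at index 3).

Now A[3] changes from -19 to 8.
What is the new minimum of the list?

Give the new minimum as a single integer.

Old min = -19 (at index 3)
Change: A[3] -19 -> 8
Changed element WAS the min. Need to check: is 8 still <= all others?
  Min of remaining elements: -13
  New min = min(8, -13) = -13

Answer: -13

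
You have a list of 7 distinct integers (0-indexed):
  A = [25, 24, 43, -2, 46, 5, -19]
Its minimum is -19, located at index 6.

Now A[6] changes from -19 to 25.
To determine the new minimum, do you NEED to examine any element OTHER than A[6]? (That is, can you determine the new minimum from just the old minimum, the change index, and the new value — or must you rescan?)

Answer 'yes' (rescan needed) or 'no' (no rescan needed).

Old min = -19 at index 6
Change at index 6: -19 -> 25
Index 6 WAS the min and new value 25 > old min -19. Must rescan other elements to find the new min.
Needs rescan: yes

Answer: yes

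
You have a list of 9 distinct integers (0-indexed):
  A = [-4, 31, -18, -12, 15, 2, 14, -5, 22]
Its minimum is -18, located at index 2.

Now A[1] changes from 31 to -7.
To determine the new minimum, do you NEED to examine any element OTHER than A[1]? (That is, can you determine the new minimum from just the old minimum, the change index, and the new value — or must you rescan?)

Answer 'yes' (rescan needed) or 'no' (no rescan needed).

Old min = -18 at index 2
Change at index 1: 31 -> -7
Index 1 was NOT the min. New min = min(-18, -7). No rescan of other elements needed.
Needs rescan: no

Answer: no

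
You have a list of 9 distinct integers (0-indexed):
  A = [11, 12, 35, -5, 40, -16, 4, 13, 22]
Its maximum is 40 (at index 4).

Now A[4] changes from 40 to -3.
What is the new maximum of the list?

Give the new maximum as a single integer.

Old max = 40 (at index 4)
Change: A[4] 40 -> -3
Changed element WAS the max -> may need rescan.
  Max of remaining elements: 35
  New max = max(-3, 35) = 35

Answer: 35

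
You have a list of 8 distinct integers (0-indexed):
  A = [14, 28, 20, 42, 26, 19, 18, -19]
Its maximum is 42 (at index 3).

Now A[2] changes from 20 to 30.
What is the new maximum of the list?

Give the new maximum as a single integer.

Answer: 42

Derivation:
Old max = 42 (at index 3)
Change: A[2] 20 -> 30
Changed element was NOT the old max.
  New max = max(old_max, new_val) = max(42, 30) = 42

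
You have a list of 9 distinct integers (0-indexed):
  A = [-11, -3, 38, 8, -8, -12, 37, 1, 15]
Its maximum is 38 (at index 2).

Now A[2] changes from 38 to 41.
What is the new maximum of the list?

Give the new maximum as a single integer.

Old max = 38 (at index 2)
Change: A[2] 38 -> 41
Changed element WAS the max -> may need rescan.
  Max of remaining elements: 37
  New max = max(41, 37) = 41

Answer: 41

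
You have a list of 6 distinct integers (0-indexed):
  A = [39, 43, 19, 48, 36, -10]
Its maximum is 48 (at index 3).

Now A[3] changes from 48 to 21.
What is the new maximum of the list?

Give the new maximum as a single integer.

Answer: 43

Derivation:
Old max = 48 (at index 3)
Change: A[3] 48 -> 21
Changed element WAS the max -> may need rescan.
  Max of remaining elements: 43
  New max = max(21, 43) = 43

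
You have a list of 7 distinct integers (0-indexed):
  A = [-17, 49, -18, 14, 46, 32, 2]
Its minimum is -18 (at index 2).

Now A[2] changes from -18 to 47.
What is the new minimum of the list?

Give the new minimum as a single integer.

Answer: -17

Derivation:
Old min = -18 (at index 2)
Change: A[2] -18 -> 47
Changed element WAS the min. Need to check: is 47 still <= all others?
  Min of remaining elements: -17
  New min = min(47, -17) = -17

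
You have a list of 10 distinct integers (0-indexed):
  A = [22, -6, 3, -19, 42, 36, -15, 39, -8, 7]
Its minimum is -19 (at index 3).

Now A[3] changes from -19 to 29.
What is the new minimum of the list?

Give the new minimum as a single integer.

Answer: -15

Derivation:
Old min = -19 (at index 3)
Change: A[3] -19 -> 29
Changed element WAS the min. Need to check: is 29 still <= all others?
  Min of remaining elements: -15
  New min = min(29, -15) = -15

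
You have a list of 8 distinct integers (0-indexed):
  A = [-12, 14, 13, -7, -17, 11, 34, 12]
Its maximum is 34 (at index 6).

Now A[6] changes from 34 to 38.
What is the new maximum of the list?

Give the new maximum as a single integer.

Old max = 34 (at index 6)
Change: A[6] 34 -> 38
Changed element WAS the max -> may need rescan.
  Max of remaining elements: 14
  New max = max(38, 14) = 38

Answer: 38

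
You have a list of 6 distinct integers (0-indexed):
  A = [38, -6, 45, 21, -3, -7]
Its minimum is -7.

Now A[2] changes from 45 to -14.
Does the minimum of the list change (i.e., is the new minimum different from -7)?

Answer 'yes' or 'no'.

Answer: yes

Derivation:
Old min = -7
Change: A[2] 45 -> -14
Changed element was NOT the min; min changes only if -14 < -7.
New min = -14; changed? yes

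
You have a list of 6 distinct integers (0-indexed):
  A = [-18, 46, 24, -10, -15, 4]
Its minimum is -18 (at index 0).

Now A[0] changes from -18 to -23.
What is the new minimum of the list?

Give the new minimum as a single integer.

Old min = -18 (at index 0)
Change: A[0] -18 -> -23
Changed element WAS the min. Need to check: is -23 still <= all others?
  Min of remaining elements: -15
  New min = min(-23, -15) = -23

Answer: -23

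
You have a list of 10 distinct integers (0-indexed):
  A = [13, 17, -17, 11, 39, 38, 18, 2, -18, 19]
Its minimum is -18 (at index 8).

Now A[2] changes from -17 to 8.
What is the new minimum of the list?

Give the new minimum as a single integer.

Answer: -18

Derivation:
Old min = -18 (at index 8)
Change: A[2] -17 -> 8
Changed element was NOT the old min.
  New min = min(old_min, new_val) = min(-18, 8) = -18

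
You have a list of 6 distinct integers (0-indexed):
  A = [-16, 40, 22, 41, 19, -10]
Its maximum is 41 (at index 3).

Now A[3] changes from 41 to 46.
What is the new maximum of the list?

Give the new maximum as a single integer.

Old max = 41 (at index 3)
Change: A[3] 41 -> 46
Changed element WAS the max -> may need rescan.
  Max of remaining elements: 40
  New max = max(46, 40) = 46

Answer: 46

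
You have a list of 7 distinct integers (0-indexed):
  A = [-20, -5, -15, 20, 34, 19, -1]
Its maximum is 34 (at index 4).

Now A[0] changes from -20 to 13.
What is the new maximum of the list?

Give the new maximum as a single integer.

Answer: 34

Derivation:
Old max = 34 (at index 4)
Change: A[0] -20 -> 13
Changed element was NOT the old max.
  New max = max(old_max, new_val) = max(34, 13) = 34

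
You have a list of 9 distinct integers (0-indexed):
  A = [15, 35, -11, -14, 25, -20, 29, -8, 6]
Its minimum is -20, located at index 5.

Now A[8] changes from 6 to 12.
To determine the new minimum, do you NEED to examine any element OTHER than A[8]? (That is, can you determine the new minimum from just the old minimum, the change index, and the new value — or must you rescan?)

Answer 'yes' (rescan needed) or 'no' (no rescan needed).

Answer: no

Derivation:
Old min = -20 at index 5
Change at index 8: 6 -> 12
Index 8 was NOT the min. New min = min(-20, 12). No rescan of other elements needed.
Needs rescan: no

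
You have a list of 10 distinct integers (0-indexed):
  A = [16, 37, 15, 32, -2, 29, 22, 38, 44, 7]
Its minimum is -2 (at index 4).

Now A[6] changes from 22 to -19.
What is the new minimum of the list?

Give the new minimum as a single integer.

Old min = -2 (at index 4)
Change: A[6] 22 -> -19
Changed element was NOT the old min.
  New min = min(old_min, new_val) = min(-2, -19) = -19

Answer: -19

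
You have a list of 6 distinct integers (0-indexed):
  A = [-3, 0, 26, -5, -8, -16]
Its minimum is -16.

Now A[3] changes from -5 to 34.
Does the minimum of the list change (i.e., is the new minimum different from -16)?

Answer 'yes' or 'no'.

Old min = -16
Change: A[3] -5 -> 34
Changed element was NOT the min; min changes only if 34 < -16.
New min = -16; changed? no

Answer: no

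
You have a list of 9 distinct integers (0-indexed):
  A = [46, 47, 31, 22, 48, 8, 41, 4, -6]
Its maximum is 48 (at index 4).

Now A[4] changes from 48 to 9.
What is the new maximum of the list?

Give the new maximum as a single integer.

Old max = 48 (at index 4)
Change: A[4] 48 -> 9
Changed element WAS the max -> may need rescan.
  Max of remaining elements: 47
  New max = max(9, 47) = 47

Answer: 47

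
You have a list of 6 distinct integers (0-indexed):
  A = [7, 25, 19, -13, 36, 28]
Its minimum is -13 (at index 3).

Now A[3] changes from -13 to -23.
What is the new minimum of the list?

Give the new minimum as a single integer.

Answer: -23

Derivation:
Old min = -13 (at index 3)
Change: A[3] -13 -> -23
Changed element WAS the min. Need to check: is -23 still <= all others?
  Min of remaining elements: 7
  New min = min(-23, 7) = -23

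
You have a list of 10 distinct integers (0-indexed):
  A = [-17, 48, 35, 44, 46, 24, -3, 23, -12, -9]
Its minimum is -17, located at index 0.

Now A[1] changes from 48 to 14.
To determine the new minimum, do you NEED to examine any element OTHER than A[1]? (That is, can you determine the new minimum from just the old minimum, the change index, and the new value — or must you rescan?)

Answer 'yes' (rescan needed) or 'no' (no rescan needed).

Answer: no

Derivation:
Old min = -17 at index 0
Change at index 1: 48 -> 14
Index 1 was NOT the min. New min = min(-17, 14). No rescan of other elements needed.
Needs rescan: no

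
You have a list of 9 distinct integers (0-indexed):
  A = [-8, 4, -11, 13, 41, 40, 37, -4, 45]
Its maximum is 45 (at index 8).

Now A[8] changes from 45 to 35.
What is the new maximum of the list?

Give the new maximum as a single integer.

Old max = 45 (at index 8)
Change: A[8] 45 -> 35
Changed element WAS the max -> may need rescan.
  Max of remaining elements: 41
  New max = max(35, 41) = 41

Answer: 41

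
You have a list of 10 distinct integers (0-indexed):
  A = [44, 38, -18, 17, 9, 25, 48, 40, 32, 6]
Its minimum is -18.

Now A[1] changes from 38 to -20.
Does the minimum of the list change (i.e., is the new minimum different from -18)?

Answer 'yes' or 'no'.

Old min = -18
Change: A[1] 38 -> -20
Changed element was NOT the min; min changes only if -20 < -18.
New min = -20; changed? yes

Answer: yes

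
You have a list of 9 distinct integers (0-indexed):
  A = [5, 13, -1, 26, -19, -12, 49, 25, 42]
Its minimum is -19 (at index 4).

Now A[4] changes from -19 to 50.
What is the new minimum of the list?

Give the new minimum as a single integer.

Answer: -12

Derivation:
Old min = -19 (at index 4)
Change: A[4] -19 -> 50
Changed element WAS the min. Need to check: is 50 still <= all others?
  Min of remaining elements: -12
  New min = min(50, -12) = -12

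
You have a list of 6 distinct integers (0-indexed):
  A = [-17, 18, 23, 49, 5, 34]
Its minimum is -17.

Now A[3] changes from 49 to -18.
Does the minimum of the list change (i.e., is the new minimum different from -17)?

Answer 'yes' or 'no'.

Answer: yes

Derivation:
Old min = -17
Change: A[3] 49 -> -18
Changed element was NOT the min; min changes only if -18 < -17.
New min = -18; changed? yes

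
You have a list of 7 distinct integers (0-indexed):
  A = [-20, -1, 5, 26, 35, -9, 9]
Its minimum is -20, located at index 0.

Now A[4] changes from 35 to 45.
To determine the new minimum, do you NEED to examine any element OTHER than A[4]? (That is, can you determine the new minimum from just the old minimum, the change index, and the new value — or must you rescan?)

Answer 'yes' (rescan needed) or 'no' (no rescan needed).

Old min = -20 at index 0
Change at index 4: 35 -> 45
Index 4 was NOT the min. New min = min(-20, 45). No rescan of other elements needed.
Needs rescan: no

Answer: no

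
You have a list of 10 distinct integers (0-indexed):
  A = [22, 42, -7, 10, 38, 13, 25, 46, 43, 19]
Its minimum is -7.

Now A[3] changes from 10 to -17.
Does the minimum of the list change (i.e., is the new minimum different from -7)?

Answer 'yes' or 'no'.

Old min = -7
Change: A[3] 10 -> -17
Changed element was NOT the min; min changes only if -17 < -7.
New min = -17; changed? yes

Answer: yes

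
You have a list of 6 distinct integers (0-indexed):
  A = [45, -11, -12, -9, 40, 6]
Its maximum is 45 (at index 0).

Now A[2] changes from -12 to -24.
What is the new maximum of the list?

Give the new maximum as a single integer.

Old max = 45 (at index 0)
Change: A[2] -12 -> -24
Changed element was NOT the old max.
  New max = max(old_max, new_val) = max(45, -24) = 45

Answer: 45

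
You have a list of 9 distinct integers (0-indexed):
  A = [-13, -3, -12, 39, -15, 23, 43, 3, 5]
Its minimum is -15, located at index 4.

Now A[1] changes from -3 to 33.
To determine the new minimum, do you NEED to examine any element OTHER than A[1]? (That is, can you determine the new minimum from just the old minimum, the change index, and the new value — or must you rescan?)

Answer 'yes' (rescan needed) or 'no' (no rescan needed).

Answer: no

Derivation:
Old min = -15 at index 4
Change at index 1: -3 -> 33
Index 1 was NOT the min. New min = min(-15, 33). No rescan of other elements needed.
Needs rescan: no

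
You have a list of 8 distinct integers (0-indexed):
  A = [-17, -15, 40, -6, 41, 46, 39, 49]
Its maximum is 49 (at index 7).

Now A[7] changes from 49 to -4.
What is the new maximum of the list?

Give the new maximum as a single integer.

Old max = 49 (at index 7)
Change: A[7] 49 -> -4
Changed element WAS the max -> may need rescan.
  Max of remaining elements: 46
  New max = max(-4, 46) = 46

Answer: 46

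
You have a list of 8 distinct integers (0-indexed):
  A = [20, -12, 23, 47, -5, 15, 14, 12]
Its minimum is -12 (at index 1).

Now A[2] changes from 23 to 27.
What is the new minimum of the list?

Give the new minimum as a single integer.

Old min = -12 (at index 1)
Change: A[2] 23 -> 27
Changed element was NOT the old min.
  New min = min(old_min, new_val) = min(-12, 27) = -12

Answer: -12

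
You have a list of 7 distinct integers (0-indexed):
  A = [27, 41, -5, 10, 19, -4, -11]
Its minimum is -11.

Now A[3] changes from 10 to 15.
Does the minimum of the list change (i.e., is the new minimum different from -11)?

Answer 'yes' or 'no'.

Answer: no

Derivation:
Old min = -11
Change: A[3] 10 -> 15
Changed element was NOT the min; min changes only if 15 < -11.
New min = -11; changed? no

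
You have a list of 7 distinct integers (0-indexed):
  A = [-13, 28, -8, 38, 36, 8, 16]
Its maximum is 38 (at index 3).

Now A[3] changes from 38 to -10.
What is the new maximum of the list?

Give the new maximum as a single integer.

Old max = 38 (at index 3)
Change: A[3] 38 -> -10
Changed element WAS the max -> may need rescan.
  Max of remaining elements: 36
  New max = max(-10, 36) = 36

Answer: 36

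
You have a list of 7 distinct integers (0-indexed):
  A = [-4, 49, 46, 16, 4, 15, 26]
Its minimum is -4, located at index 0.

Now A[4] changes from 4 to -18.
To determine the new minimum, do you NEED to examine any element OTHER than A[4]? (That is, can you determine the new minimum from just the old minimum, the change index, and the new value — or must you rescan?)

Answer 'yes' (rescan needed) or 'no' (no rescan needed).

Old min = -4 at index 0
Change at index 4: 4 -> -18
Index 4 was NOT the min. New min = min(-4, -18). No rescan of other elements needed.
Needs rescan: no

Answer: no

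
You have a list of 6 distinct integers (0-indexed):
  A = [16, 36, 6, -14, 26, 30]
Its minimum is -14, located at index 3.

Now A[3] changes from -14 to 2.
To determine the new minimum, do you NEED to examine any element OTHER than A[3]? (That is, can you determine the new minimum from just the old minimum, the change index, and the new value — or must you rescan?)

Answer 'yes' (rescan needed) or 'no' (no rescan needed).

Answer: yes

Derivation:
Old min = -14 at index 3
Change at index 3: -14 -> 2
Index 3 WAS the min and new value 2 > old min -14. Must rescan other elements to find the new min.
Needs rescan: yes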